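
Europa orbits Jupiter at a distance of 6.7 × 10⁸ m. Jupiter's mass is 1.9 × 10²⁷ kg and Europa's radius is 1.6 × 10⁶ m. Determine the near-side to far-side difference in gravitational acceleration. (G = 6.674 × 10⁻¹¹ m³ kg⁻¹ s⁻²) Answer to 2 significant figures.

2.7 × 10⁻³ m/s²

Differencing GM/(d−r)² and GM/(d+r)² to first order in r/d gives 4GMr/d³.
a_tidal = 4GMr/d³
        = 4 × (6.674 × 10⁻¹¹) × (1.9 × 10²⁷) × (1.6 × 10⁶) / (6.7 × 10⁸)³
        = 2.7 × 10⁻³ m/s²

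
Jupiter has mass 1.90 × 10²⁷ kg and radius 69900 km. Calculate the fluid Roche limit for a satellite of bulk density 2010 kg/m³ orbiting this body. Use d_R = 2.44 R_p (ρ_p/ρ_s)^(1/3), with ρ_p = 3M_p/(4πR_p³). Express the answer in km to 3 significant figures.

ρ_p = 3M_p/(4πR_p³) = 3 × (1.90 × 10²⁷) / (4π × (6.99 × 10⁷ m)³) = 1330 kg/m³
d_R = 2.44 × 69900 km × (1330/2010)^(1/3)
    = 1.49 × 10⁵ km

1.49 × 10⁵ km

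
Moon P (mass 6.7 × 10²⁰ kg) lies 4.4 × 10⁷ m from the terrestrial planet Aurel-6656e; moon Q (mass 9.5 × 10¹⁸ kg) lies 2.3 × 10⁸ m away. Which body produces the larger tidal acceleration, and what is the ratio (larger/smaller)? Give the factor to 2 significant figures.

Moon P, by a factor of ≈ 10000

Tidal acceleration ∝ M/d³, so compare M/d³ for each.
Moon P: (6.7 × 10²⁰) / (4.4 × 10⁷)³ = 7.865 × 10⁻³
Moon Q: (9.5 × 10¹⁸) / (2.3 × 10⁸)³ = 7.808 × 10⁻⁷
Ratio (larger/smaller) = 10000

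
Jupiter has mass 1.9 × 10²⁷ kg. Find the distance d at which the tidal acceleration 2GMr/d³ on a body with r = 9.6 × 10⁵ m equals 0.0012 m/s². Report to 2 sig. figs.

2GMr/d³ = a_tidal  ⇒  d = (2GMr / a_tidal)^(1/3)
d = (2 × 6.674×10⁻¹¹ × (1.9 × 10²⁷) × (9.6 × 10⁵) / (0.0012))^(1/3)
  = 5.9 × 10⁸ m

5.9 × 10⁸ m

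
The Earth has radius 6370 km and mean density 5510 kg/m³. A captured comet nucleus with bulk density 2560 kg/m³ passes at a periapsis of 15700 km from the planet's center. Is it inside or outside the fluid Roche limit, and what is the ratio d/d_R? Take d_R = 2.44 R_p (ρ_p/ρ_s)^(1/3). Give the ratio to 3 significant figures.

d_R = 2.44 × (6370 km) × (5510/2560)^(1/3) = 20070 km
d/d_R = (15700) / (20070) = 0.782
Since d/d_R < 1, the body is inside the Roche limit.

inside; d/d_R ≈ 0.782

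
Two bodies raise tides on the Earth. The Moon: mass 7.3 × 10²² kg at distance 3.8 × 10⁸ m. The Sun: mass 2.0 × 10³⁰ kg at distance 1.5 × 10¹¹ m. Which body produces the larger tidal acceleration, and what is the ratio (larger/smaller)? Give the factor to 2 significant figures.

The Moon, by a factor of ≈ 2.2

Tidal stretch scales as M/d³; compute that for each body.
The Moon: (7.3 × 10²²) / (3.8 × 10⁸)³ = 1.330 × 10⁻³
The Sun: (2.0 × 10³⁰) / (1.5 × 10¹¹)³ = 5.926 × 10⁻⁴
Ratio (larger/smaller) = 2.2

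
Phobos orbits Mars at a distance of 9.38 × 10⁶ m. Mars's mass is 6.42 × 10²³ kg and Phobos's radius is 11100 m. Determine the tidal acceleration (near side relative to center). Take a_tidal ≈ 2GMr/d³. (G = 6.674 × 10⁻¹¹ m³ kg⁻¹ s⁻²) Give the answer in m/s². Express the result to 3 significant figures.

1.15 × 10⁻³ m/s²

a_tidal = 2GMr/d³
        = 2 × (6.674 × 10⁻¹¹) × (6.42 × 10²³) × (11100) / (9.38 × 10⁶)³
        = 1.15 × 10⁻³ m/s²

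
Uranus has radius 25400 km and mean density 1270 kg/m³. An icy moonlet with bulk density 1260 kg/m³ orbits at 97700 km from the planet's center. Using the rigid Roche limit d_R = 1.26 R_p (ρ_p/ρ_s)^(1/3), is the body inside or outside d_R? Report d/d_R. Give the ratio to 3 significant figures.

outside; d/d_R ≈ 3.04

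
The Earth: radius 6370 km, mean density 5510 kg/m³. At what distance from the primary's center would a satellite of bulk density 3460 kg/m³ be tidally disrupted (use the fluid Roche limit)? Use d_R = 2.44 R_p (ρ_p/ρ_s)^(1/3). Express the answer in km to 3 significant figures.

d_R = 2.44 × 6370 km × (5510/3460)^(1/3)
    = 18200 km

18200 km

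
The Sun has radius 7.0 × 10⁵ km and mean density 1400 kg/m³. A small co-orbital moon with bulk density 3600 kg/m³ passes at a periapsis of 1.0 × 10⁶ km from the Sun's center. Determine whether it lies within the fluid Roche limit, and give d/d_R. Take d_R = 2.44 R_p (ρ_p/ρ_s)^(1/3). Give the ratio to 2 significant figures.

d_R = 2.44 × (7.0 × 10⁵ km) × (1400/3600)^(1/3) = 1.247 × 10⁶ km
d/d_R = (1.0 × 10⁶) / (1.247 × 10⁶) = 0.80
Since d/d_R < 1, the body is inside the Roche limit.

inside; d/d_R ≈ 0.80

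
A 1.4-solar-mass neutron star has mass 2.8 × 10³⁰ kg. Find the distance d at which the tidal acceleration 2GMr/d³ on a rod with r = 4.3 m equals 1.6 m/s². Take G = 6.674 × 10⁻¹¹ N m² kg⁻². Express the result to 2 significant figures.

2GMr/d³ = a_tidal  ⇒  d = (2GMr / a_tidal)^(1/3)
d = (2 × 6.674×10⁻¹¹ × (2.8 × 10³⁰) × (4.3) / (1.6))^(1/3)
  = 1.0 × 10⁷ m

1.0 × 10⁷ m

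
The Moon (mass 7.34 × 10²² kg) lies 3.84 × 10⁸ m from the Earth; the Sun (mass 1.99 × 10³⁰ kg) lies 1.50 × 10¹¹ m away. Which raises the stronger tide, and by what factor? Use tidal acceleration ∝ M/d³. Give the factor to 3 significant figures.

The Moon, by a factor of ≈ 2.20

Tidal acceleration ∝ M/d³, so compare M/d³ for each.
The Moon: (7.34 × 10²²) / (3.84 × 10⁸)³ = 1.296 × 10⁻³
The Sun: (1.99 × 10³⁰) / (1.50 × 10¹¹)³ = 5.896 × 10⁻⁴
Ratio (larger/smaller) = 2.20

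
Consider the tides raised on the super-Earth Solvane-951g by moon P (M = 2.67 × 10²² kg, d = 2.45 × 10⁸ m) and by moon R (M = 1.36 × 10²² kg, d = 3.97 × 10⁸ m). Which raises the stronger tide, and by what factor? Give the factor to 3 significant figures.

Tidal acceleration ∝ M/d³, so compare M/d³ for each.
Moon P: (2.67 × 10²²) / (2.45 × 10⁸)³ = 1.816 × 10⁻³
Moon R: (1.36 × 10²²) / (3.97 × 10⁸)³ = 2.174 × 10⁻⁴
Ratio (larger/smaller) = 8.35

Moon P, by a factor of ≈ 8.35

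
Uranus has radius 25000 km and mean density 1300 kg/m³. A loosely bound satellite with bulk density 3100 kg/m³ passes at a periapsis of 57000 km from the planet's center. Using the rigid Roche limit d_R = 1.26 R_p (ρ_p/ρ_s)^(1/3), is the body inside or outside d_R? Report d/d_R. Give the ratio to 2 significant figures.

outside; d/d_R ≈ 2.4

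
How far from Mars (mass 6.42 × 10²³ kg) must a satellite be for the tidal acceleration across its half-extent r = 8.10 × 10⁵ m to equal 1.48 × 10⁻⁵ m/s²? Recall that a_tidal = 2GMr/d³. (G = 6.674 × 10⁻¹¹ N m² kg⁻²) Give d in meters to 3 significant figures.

2GMr/d³ = a_tidal  ⇒  d = (2GMr / a_tidal)^(1/3)
d = (2 × 6.674×10⁻¹¹ × (6.42 × 10²³) × (8.10 × 10⁵) / (1.48 × 10⁻⁵))^(1/3)
  = 1.67 × 10⁸ m

1.67 × 10⁸ m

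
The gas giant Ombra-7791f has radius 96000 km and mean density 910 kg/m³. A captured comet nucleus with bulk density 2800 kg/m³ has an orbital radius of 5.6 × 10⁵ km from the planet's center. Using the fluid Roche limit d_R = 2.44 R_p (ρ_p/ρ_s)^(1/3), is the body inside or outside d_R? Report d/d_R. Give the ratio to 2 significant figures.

d_R = 2.44 × (96000 km) × (910/2800)^(1/3) = 1.610 × 10⁵ km
d/d_R = (5.6 × 10⁵) / (1.610 × 10⁵) = 3.5
Since d/d_R > 1, the body is outside the Roche limit.

outside; d/d_R ≈ 3.5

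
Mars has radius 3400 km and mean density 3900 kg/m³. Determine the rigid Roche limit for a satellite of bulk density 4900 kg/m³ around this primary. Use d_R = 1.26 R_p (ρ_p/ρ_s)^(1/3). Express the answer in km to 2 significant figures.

4000 km

d_R = 1.26 × 3400 km × (3900/4900)^(1/3)
    = 4000 km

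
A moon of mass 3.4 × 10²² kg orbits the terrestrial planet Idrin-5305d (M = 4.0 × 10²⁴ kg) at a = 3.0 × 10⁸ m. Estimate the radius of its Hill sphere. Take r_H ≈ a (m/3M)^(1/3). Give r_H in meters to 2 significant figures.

4.2 × 10⁷ m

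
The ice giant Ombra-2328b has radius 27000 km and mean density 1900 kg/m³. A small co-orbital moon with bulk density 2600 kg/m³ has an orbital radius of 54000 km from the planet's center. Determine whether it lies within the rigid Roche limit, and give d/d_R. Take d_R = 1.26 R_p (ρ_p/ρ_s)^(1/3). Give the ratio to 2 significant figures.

outside; d/d_R ≈ 1.8

d_R = 1.26 × (27000 km) × (1900/2600)^(1/3) = 30640 km
d/d_R = (54000) / (30640) = 1.8
Since d/d_R > 1, the body is outside the Roche limit.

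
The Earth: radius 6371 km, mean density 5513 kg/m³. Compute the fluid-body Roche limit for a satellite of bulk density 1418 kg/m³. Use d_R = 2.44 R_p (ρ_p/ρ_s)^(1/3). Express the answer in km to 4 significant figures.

24440 km

d_R = 2.44 × 6371 km × (5513/1418)^(1/3)
    = 24440 km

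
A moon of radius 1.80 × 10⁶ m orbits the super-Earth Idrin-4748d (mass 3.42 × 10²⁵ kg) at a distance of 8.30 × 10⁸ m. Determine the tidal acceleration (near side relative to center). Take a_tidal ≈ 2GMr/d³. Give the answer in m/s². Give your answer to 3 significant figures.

1.44 × 10⁻⁵ m/s²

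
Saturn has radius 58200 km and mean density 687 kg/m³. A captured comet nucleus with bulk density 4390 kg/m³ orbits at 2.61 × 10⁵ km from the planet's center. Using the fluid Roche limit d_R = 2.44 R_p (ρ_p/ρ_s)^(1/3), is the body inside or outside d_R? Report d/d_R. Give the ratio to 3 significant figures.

d_R = 2.44 × (58200 km) × (687/4390)^(1/3) = 76530 km
d/d_R = (2.61 × 10⁵) / (76530) = 3.41
Since d/d_R > 1, the body is outside the Roche limit.

outside; d/d_R ≈ 3.41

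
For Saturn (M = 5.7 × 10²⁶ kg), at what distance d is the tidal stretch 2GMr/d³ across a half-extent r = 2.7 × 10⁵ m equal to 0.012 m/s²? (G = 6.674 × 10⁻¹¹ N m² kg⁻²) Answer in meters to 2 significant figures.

1.2 × 10⁸ m

2GMr/d³ = a_tidal  ⇒  d = (2GMr / a_tidal)^(1/3)
d = (2 × 6.674×10⁻¹¹ × (5.7 × 10²⁶) × (2.7 × 10⁵) / (0.012))^(1/3)
  = 1.2 × 10⁸ m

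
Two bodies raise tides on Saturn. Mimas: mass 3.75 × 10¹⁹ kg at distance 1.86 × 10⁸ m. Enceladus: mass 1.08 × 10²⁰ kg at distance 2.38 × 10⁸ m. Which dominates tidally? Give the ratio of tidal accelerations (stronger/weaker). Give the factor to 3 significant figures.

Enceladus, by a factor of ≈ 1.37

The tide-raising term goes as M/d³ (the gradient of a 1/d² field).
Mimas: (3.75 × 10¹⁹) / (1.86 × 10⁸)³ = 5.828 × 10⁻⁶
Enceladus: (1.08 × 10²⁰) / (2.38 × 10⁸)³ = 8.011 × 10⁻⁶
Ratio (larger/smaller) = 1.37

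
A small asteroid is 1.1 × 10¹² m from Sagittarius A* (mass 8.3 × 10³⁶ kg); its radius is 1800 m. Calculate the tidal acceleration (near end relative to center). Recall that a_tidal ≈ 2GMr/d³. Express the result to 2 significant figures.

1.5 × 10⁻⁶ m/s²

Differencing GM/(d−r)² and GM/d² to first order in r/d gives 2GMr/d³.
Δa = 2GMr/d³
   = 2 × (6.674 × 10⁻¹¹) × (8.3 × 10³⁶) × (1800) / (1.1 × 10¹²)³
   = 1.5 × 10⁻⁶ m/s²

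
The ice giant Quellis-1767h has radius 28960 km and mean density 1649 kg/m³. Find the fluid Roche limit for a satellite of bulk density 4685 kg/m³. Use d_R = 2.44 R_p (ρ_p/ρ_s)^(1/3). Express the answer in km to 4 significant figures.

49890 km

d_R = 2.44 × 28960 km × (1649/4685)^(1/3)
    = 49890 km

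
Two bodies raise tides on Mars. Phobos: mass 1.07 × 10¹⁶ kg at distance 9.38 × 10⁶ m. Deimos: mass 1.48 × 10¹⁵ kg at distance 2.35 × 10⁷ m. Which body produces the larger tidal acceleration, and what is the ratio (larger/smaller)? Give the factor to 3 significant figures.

Phobos, by a factor of ≈ 114

Tidal acceleration ∝ M/d³, so compare M/d³ for each.
Phobos: (1.07 × 10¹⁶) / (9.38 × 10⁶)³ = 1.297 × 10⁻⁵
Deimos: (1.48 × 10¹⁵) / (2.35 × 10⁷)³ = 1.140 × 10⁻⁷
Ratio (larger/smaller) = 114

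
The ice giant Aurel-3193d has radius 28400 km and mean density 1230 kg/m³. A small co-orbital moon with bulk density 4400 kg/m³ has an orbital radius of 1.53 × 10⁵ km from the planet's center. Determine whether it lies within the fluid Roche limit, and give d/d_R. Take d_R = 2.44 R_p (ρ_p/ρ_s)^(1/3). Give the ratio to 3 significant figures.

outside; d/d_R ≈ 3.38

d_R = 2.44 × (28400 km) × (1230/4400)^(1/3) = 45310 km
d/d_R = (1.53 × 10⁵) / (45310) = 3.38
Since d/d_R > 1, the body is outside the Roche limit.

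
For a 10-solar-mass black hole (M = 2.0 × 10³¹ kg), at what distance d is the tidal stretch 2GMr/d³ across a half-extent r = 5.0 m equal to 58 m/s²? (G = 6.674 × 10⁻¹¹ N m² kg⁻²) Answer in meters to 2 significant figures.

6.1 × 10⁶ m

2GMr/d³ = a_tidal  ⇒  d = (2GMr / a_tidal)^(1/3)
d = (2 × 6.674×10⁻¹¹ × (2.0 × 10³¹) × (5.0) / (58))^(1/3)
  = 6.1 × 10⁶ m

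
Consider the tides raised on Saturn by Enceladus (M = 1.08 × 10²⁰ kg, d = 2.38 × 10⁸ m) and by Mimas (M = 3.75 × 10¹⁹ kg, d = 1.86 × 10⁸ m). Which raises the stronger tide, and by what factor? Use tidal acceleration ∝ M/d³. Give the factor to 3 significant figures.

Enceladus, by a factor of ≈ 1.37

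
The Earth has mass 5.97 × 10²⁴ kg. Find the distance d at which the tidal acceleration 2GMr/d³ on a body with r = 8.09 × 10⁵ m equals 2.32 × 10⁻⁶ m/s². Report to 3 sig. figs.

2GMr/d³ = a_tidal  ⇒  d = (2GMr / a_tidal)^(1/3)
d = (2 × 6.674×10⁻¹¹ × (5.97 × 10²⁴) × (8.09 × 10⁵) / (2.32 × 10⁻⁶))^(1/3)
  = 6.53 × 10⁸ m

6.53 × 10⁸ m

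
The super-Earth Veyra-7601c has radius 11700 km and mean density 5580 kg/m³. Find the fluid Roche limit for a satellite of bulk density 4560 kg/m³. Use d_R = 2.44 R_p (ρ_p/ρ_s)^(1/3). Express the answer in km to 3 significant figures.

30500 km

d_R = 2.44 × 11700 km × (5580/4560)^(1/3)
    = 30500 km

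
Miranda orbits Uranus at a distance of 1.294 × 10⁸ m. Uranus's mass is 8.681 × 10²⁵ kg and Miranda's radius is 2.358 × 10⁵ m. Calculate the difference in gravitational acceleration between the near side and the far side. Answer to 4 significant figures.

Differencing GM/(d−r)² and GM/(d+r)² to first order in r/d gives 4GMr/d³.
Δa = 4GMr/d³
   = 4 × (6.674 × 10⁻¹¹) × (8.681 × 10²⁵) × (2.358 × 10⁵) / (1.294 × 10⁸)³
   = 2.522 × 10⁻³ m/s²

2.522 × 10⁻³ m/s²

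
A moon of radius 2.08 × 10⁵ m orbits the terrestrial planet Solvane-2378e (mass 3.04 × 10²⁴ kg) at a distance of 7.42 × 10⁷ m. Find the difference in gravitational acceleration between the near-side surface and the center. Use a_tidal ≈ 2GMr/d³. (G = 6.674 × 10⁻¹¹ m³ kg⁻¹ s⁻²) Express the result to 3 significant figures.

2.07 × 10⁻⁴ m/s²

Δa = 2GMr/d³
   = 2 × (6.674 × 10⁻¹¹) × (3.04 × 10²⁴) × (2.08 × 10⁵) / (7.42 × 10⁷)³
   = 2.07 × 10⁻⁴ m/s²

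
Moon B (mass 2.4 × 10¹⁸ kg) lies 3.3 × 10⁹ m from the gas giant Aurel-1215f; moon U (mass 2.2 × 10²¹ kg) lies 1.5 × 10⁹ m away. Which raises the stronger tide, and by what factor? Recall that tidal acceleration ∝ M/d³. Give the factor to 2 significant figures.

Moon U, by a factor of ≈ 9800

The tide-raising term goes as M/d³ (the gradient of a 1/d² field).
Moon B: (2.4 × 10¹⁸) / (3.3 × 10⁹)³ = 6.678 × 10⁻¹¹
Moon U: (2.2 × 10²¹) / (1.5 × 10⁹)³ = 6.519 × 10⁻⁷
Ratio (larger/smaller) = 9800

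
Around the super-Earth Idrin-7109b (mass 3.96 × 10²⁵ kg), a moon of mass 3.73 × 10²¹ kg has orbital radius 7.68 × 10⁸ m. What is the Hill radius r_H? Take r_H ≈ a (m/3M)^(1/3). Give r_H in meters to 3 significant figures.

2.42 × 10⁷ m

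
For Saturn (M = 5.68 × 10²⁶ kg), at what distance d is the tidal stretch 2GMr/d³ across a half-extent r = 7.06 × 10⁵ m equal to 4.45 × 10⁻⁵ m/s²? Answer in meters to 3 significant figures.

2GMr/d³ = a_tidal  ⇒  d = (2GMr / a_tidal)^(1/3)
d = (2 × 6.674×10⁻¹¹ × (5.68 × 10²⁶) × (7.06 × 10⁵) / (4.45 × 10⁻⁵))^(1/3)
  = 1.06 × 10⁹ m

1.06 × 10⁹ m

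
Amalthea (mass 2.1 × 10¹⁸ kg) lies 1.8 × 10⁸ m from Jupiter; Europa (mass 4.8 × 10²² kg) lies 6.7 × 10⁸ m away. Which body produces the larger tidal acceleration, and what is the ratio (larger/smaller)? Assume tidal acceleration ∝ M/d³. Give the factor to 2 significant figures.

Europa, by a factor of ≈ 440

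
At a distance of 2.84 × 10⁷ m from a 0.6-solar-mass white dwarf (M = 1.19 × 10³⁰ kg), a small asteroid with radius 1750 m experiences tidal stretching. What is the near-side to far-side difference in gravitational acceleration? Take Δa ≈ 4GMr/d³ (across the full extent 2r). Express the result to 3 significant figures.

Δg = 4GMr/d³
   = 4 × (6.674 × 10⁻¹¹) × (1.19 × 10³⁰) × (1750) / (2.84 × 10⁷)³
   = 2.43 × 10¹ m/s²

2.43 × 10¹ m/s²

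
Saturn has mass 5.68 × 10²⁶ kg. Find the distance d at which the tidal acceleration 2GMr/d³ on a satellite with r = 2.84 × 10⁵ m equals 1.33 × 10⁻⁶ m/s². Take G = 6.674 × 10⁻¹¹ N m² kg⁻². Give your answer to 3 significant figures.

2GMr/d³ = a_tidal  ⇒  d = (2GMr / a_tidal)^(1/3)
d = (2 × 6.674×10⁻¹¹ × (5.68 × 10²⁶) × (2.84 × 10⁵) / (1.33 × 10⁻⁶))^(1/3)
  = 2.53 × 10⁹ m

2.53 × 10⁹ m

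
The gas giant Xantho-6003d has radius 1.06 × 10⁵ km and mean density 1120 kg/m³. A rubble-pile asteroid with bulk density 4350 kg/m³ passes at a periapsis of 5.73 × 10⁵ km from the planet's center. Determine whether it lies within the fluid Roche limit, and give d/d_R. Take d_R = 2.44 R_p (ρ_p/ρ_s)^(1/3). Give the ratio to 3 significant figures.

d_R = 2.44 × (1.06 × 10⁵ km) × (1120/4350)^(1/3) = 1.645 × 10⁵ km
d/d_R = (5.73 × 10⁵) / (1.645 × 10⁵) = 3.48
Since d/d_R > 1, the body is outside the Roche limit.

outside; d/d_R ≈ 3.48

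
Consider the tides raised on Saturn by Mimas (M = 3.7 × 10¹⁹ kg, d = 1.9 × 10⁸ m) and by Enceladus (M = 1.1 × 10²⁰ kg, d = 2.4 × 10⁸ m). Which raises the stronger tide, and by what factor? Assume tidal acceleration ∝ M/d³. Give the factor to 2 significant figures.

Enceladus, by a factor of ≈ 1.5

Tidal stretch scales as M/d³; compute that for each body.
Mimas: (3.7 × 10¹⁹) / (1.9 × 10⁸)³ = 5.394 × 10⁻⁶
Enceladus: (1.1 × 10²⁰) / (2.4 × 10⁸)³ = 7.957 × 10⁻⁶
Ratio (larger/smaller) = 1.5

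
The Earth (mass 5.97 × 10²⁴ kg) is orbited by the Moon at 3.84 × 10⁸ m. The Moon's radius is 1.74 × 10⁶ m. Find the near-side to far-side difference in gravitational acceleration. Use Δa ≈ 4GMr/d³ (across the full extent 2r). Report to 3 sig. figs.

4.90 × 10⁻⁵ m/s²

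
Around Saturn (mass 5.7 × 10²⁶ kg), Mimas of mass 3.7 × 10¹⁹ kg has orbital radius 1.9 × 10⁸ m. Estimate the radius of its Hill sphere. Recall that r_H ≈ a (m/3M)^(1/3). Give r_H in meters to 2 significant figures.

5.3 × 10⁵ m

r_H ≈ a (m/3M)^(1/3)
    = (1.9 × 10⁸) × (3.7 × 10¹⁹ / (3 × 5.7 × 10²⁶))^(1/3)
    = 5.3 × 10⁵ m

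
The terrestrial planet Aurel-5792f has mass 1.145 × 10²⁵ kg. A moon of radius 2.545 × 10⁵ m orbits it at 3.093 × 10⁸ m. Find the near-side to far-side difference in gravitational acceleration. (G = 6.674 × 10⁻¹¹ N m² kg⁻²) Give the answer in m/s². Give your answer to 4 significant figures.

Δa = 4GMr/d³
   = 4 × (6.674 × 10⁻¹¹) × (1.145 × 10²⁵) × (2.545 × 10⁵) / (3.093 × 10⁸)³
   = 2.629 × 10⁻⁵ m/s²

2.629 × 10⁻⁵ m/s²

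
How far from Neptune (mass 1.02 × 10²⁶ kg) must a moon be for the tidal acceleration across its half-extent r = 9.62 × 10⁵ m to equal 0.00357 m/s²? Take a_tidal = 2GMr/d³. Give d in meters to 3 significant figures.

2GMr/d³ = a_tidal  ⇒  d = (2GMr / a_tidal)^(1/3)
d = (2 × 6.674×10⁻¹¹ × (1.02 × 10²⁶) × (9.62 × 10⁵) / (0.00357))^(1/3)
  = 1.54 × 10⁸ m

1.54 × 10⁸ m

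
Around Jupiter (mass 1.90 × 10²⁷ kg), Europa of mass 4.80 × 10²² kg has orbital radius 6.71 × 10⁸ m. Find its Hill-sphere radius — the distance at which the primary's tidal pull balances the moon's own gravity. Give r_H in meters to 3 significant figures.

1.37 × 10⁷ m

r_H ≈ a (m/3M)^(1/3)
    = (6.71 × 10⁸) × (4.80 × 10²² / (3 × 1.90 × 10²⁷))^(1/3)
    = 1.37 × 10⁷ m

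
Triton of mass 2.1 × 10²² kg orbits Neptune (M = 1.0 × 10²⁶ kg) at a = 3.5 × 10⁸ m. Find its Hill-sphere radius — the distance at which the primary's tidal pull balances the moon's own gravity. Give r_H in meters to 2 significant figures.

r_H ≈ a (m/3M)^(1/3)
    = (3.5 × 10⁸) × (2.1 × 10²² / (3 × 1.0 × 10²⁶))^(1/3)
    = 1.4 × 10⁷ m

1.4 × 10⁷ m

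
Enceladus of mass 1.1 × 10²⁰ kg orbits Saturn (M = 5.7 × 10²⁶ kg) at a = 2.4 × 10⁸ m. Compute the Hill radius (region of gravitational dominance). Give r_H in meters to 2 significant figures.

r_H ≈ a (m/3M)^(1/3)
    = (2.4 × 10⁸) × (1.1 × 10²⁰ / (3 × 5.7 × 10²⁶))^(1/3)
    = 9.6 × 10⁵ m

9.6 × 10⁵ m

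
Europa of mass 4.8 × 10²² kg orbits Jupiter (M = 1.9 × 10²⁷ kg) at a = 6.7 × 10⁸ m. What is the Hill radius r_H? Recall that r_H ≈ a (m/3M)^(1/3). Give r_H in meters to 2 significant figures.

r_H ≈ a (m/3M)^(1/3)
    = (6.7 × 10⁸) × (4.8 × 10²² / (3 × 1.9 × 10²⁷))^(1/3)
    = 1.4 × 10⁷ m

1.4 × 10⁷ m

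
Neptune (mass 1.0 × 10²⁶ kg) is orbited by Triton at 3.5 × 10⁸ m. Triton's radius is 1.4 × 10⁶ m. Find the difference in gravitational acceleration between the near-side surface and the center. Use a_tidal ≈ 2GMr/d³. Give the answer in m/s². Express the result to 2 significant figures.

4.4 × 10⁻⁴ m/s²

a_tidal = 2GMr/d³
        = 2 × (6.674 × 10⁻¹¹) × (1.0 × 10²⁶) × (1.4 × 10⁶) / (3.5 × 10⁸)³
        = 4.4 × 10⁻⁴ m/s²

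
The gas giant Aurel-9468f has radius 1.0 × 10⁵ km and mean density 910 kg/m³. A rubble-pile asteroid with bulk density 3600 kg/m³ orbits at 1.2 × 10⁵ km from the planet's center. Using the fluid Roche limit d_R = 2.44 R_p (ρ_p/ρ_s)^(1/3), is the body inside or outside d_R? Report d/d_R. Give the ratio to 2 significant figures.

inside; d/d_R ≈ 0.78

d_R = 2.44 × (1.0 × 10⁵ km) × (910/3600)^(1/3) = 1.543 × 10⁵ km
d/d_R = (1.2 × 10⁵) / (1.543 × 10⁵) = 0.78
Since d/d_R < 1, the body is inside the Roche limit.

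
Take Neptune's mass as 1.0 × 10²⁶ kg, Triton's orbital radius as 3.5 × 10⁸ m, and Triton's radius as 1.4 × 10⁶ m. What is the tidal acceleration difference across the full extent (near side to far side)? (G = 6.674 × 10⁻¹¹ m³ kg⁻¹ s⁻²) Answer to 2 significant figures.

Δg = 4GMr/d³
   = 4 × (6.674 × 10⁻¹¹) × (1.0 × 10²⁶) × (1.4 × 10⁶) / (3.5 × 10⁸)³
   = 8.7 × 10⁻⁴ m/s²

8.7 × 10⁻⁴ m/s²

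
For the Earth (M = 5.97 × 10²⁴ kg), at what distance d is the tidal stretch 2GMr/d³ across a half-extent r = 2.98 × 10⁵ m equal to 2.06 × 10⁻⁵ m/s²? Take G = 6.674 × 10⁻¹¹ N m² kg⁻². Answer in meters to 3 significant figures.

2.26 × 10⁸ m

2GMr/d³ = a_tidal  ⇒  d = (2GMr / a_tidal)^(1/3)
d = (2 × 6.674×10⁻¹¹ × (5.97 × 10²⁴) × (2.98 × 10⁵) / (2.06 × 10⁻⁵))^(1/3)
  = 2.26 × 10⁸ m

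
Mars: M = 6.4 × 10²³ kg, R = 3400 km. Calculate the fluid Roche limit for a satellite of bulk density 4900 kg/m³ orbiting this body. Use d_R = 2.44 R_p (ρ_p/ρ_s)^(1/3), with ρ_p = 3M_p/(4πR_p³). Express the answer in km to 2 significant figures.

7700 km

ρ_p = 3M_p/(4πR_p³) = 3 × (6.4 × 10²³) / (4π × (3.4 × 10⁶ m)³) = 3900 kg/m³
d_R = 2.44 × 3400 km × (3900/4900)^(1/3)
    = 7700 km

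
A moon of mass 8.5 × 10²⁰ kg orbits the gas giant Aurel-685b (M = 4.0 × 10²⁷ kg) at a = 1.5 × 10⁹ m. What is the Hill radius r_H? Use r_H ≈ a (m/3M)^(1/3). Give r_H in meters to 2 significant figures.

r_H ≈ a (m/3M)^(1/3)
    = (1.5 × 10⁹) × (8.5 × 10²⁰ / (3 × 4.0 × 10²⁷))^(1/3)
    = 6.2 × 10⁶ m

6.2 × 10⁶ m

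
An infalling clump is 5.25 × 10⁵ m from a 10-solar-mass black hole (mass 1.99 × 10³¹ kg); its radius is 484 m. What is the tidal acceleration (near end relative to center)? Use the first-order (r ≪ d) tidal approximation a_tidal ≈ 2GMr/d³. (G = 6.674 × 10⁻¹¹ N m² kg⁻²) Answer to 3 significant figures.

8.88 × 10⁶ m/s²

Δa = 2GMr/d³
   = 2 × (6.674 × 10⁻¹¹) × (1.99 × 10³¹) × (484) / (5.25 × 10⁵)³
   = 8.88 × 10⁶ m/s²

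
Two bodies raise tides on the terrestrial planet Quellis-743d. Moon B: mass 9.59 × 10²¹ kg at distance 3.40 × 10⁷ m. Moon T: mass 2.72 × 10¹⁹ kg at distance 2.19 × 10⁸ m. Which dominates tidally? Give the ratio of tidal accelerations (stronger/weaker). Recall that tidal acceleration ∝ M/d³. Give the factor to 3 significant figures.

Tidal stretch scales as M/d³; compute that for each body.
Moon B: (9.59 × 10²¹) / (3.40 × 10⁷)³ = 2.440 × 10⁻¹
Moon T: (2.72 × 10¹⁹) / (2.19 × 10⁸)³ = 2.590 × 10⁻⁶
Ratio (larger/smaller) = 94200

Moon B, by a factor of ≈ 94200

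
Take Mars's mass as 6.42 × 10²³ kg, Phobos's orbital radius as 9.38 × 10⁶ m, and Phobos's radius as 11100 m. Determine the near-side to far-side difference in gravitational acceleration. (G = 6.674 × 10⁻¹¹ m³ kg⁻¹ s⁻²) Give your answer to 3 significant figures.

2.31 × 10⁻³ m/s²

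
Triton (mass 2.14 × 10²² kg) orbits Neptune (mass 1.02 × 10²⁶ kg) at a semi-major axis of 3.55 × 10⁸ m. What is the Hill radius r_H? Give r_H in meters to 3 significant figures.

1.46 × 10⁷ m

r_H ≈ a (m/3M)^(1/3)
    = (3.55 × 10⁸) × (2.14 × 10²² / (3 × 1.02 × 10²⁶))^(1/3)
    = 1.46 × 10⁷ m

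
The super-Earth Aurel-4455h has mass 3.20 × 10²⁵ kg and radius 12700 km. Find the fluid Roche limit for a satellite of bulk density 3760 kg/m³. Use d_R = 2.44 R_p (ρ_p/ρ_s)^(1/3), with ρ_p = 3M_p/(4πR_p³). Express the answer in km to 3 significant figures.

30900 km

ρ_p = 3M_p/(4πR_p³) = 3 × (3.20 × 10²⁵) / (4π × (1.27 × 10⁷ m)³) = 3730 kg/m³
d_R = 2.44 × 12700 km × (3730/3760)^(1/3)
    = 30900 km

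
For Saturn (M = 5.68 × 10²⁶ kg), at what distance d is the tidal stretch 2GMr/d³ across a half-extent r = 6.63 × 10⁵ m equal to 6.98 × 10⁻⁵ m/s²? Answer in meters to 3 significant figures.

2GMr/d³ = a_tidal  ⇒  d = (2GMr / a_tidal)^(1/3)
d = (2 × 6.674×10⁻¹¹ × (5.68 × 10²⁶) × (6.63 × 10⁵) / (6.98 × 10⁻⁵))^(1/3)
  = 8.96 × 10⁸ m

8.96 × 10⁸ m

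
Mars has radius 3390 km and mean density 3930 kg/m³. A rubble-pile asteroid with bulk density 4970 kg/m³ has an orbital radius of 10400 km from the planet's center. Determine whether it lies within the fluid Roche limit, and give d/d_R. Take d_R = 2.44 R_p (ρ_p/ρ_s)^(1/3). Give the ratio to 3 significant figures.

outside; d/d_R ≈ 1.36

d_R = 2.44 × (3390 km) × (3930/4970)^(1/3) = 7649 km
d/d_R = (10400) / (7649) = 1.36
Since d/d_R > 1, the body is outside the Roche limit.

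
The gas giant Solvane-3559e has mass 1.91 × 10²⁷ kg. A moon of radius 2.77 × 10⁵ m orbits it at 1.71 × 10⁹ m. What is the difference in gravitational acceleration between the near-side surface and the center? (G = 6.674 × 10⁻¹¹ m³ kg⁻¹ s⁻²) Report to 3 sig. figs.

1.41 × 10⁻⁵ m/s²

a_tidal = 2GMr/d³
        = 2 × (6.674 × 10⁻¹¹) × (1.91 × 10²⁷) × (2.77 × 10⁵) / (1.71 × 10⁹)³
        = 1.41 × 10⁻⁵ m/s²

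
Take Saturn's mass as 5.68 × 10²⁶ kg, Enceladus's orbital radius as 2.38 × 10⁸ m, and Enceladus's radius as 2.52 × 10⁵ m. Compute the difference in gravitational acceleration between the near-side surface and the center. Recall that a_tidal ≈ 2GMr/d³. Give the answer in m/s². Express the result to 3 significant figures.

1.42 × 10⁻³ m/s²

Δg = 2GMr/d³
   = 2 × (6.674 × 10⁻¹¹) × (5.68 × 10²⁶) × (2.52 × 10⁵) / (2.38 × 10⁸)³
   = 1.42 × 10⁻³ m/s²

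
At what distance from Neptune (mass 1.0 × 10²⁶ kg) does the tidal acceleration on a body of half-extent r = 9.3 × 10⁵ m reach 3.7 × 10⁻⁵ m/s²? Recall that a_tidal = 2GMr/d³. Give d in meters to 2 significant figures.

6.9 × 10⁸ m

2GMr/d³ = a_tidal  ⇒  d = (2GMr / a_tidal)^(1/3)
d = (2 × 6.674×10⁻¹¹ × (1.0 × 10²⁶) × (9.3 × 10⁵) / (3.7 × 10⁻⁵))^(1/3)
  = 6.9 × 10⁸ m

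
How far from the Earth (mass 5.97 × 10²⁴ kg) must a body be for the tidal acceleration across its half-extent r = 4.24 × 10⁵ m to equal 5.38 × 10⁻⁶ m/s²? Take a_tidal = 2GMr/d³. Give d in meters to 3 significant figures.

3.97 × 10⁸ m

2GMr/d³ = a_tidal  ⇒  d = (2GMr / a_tidal)^(1/3)
d = (2 × 6.674×10⁻¹¹ × (5.97 × 10²⁴) × (4.24 × 10⁵) / (5.38 × 10⁻⁶))^(1/3)
  = 3.97 × 10⁸ m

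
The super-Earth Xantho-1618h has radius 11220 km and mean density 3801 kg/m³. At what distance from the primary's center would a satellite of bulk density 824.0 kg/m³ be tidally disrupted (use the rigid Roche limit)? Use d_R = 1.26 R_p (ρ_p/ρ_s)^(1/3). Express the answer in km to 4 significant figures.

d_R = 1.26 × 11220 km × (3801/824.0)^(1/3)
    = 23530 km

23530 km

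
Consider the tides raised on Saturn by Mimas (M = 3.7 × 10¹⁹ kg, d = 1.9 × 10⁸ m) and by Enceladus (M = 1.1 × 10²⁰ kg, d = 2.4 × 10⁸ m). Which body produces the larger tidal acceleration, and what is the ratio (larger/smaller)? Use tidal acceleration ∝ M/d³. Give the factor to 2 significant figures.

Enceladus, by a factor of ≈ 1.5

Compare M/d³ for the two perturbers:
Mimas: (3.7 × 10¹⁹) / (1.9 × 10⁸)³ = 5.394 × 10⁻⁶
Enceladus: (1.1 × 10²⁰) / (2.4 × 10⁸)³ = 7.957 × 10⁻⁶
Ratio (larger/smaller) = 1.5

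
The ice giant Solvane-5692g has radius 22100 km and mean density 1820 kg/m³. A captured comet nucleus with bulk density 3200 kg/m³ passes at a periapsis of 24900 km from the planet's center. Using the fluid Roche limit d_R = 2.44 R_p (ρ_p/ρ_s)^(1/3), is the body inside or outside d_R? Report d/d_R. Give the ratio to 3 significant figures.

d_R = 2.44 × (22100 km) × (1820/3200)^(1/3) = 44680 km
d/d_R = (24900) / (44680) = 0.557
Since d/d_R < 1, the body is inside the Roche limit.

inside; d/d_R ≈ 0.557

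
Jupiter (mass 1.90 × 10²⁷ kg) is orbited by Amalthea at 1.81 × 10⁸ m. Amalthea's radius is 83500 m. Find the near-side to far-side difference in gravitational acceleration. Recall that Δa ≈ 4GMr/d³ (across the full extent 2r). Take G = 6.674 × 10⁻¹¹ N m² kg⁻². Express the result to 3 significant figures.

7.14 × 10⁻³ m/s²

The field gradient is 2GM/d³; across the full diameter 2r the difference is 4GMr/d³.
a_tidal = 4GMr/d³
        = 4 × (6.674 × 10⁻¹¹) × (1.90 × 10²⁷) × (83500) / (1.81 × 10⁸)³
        = 7.14 × 10⁻³ m/s²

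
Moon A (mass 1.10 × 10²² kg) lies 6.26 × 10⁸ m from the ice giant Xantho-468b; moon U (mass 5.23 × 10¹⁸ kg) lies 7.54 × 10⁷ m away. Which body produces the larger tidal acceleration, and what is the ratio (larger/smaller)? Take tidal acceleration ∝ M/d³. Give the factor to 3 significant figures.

Moon A, by a factor of ≈ 3.68

Tidal acceleration ∝ M/d³, so compare M/d³ for each.
Moon A: (1.10 × 10²²) / (6.26 × 10⁸)³ = 4.484 × 10⁻⁵
Moon U: (5.23 × 10¹⁸) / (7.54 × 10⁷)³ = 1.220 × 10⁻⁵
Ratio (larger/smaller) = 3.68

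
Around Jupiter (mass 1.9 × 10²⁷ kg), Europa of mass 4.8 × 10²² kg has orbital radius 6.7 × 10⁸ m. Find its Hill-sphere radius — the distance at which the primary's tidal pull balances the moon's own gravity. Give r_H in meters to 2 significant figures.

r_H ≈ a (m/3M)^(1/3)
    = (6.7 × 10⁸) × (4.8 × 10²² / (3 × 1.9 × 10²⁷))^(1/3)
    = 1.4 × 10⁷ m

1.4 × 10⁷ m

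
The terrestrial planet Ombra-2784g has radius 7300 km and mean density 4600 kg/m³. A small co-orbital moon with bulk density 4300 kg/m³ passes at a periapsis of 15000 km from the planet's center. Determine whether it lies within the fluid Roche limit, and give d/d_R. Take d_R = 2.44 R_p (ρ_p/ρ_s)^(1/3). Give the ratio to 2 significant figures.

d_R = 2.44 × (7300 km) × (4600/4300)^(1/3) = 18220 km
d/d_R = (15000) / (18220) = 0.82
Since d/d_R < 1, the body is inside the Roche limit.

inside; d/d_R ≈ 0.82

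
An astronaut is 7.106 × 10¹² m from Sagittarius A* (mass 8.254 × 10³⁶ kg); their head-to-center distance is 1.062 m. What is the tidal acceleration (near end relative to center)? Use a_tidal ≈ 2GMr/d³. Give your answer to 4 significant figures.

a_tidal = 2GMr/d³
        = 2 × (6.674 × 10⁻¹¹) × (8.254 × 10³⁶) × (1.062) / (7.106 × 10¹²)³
        = 3.261 × 10⁻¹² m/s²

3.261 × 10⁻¹² m/s²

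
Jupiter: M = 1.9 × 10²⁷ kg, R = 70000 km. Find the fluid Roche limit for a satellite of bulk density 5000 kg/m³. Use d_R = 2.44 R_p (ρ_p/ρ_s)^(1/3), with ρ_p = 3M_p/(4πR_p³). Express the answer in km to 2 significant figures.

ρ_p = 3M_p/(4πR_p³) = 3 × (1.9 × 10²⁷) / (4π × (7.0 × 10⁷ m)³) = 1300 kg/m³
d_R = 2.44 × 70000 km × (1300/5000)^(1/3)
    = 1.1 × 10⁵ km

1.1 × 10⁵ km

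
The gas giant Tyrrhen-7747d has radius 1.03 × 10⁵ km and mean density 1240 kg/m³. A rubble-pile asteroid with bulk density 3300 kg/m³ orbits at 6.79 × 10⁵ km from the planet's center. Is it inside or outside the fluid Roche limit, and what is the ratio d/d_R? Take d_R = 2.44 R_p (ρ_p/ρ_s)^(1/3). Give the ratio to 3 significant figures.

d_R = 2.44 × (1.03 × 10⁵ km) × (1240/3300)^(1/3) = 1.814 × 10⁵ km
d/d_R = (6.79 × 10⁵) / (1.814 × 10⁵) = 3.74
Since d/d_R > 1, the body is outside the Roche limit.

outside; d/d_R ≈ 3.74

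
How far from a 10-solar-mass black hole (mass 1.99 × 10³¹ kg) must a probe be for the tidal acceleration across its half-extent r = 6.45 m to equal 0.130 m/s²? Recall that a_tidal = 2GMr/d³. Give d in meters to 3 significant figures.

5.09 × 10⁷ m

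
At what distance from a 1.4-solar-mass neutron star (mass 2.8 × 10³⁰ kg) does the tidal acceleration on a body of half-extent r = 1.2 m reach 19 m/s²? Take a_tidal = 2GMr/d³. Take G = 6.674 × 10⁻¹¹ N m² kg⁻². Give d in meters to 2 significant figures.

2GMr/d³ = a_tidal  ⇒  d = (2GMr / a_tidal)^(1/3)
d = (2 × 6.674×10⁻¹¹ × (2.8 × 10³⁰) × (1.2) / (19))^(1/3)
  = 2.9 × 10⁶ m

2.9 × 10⁶ m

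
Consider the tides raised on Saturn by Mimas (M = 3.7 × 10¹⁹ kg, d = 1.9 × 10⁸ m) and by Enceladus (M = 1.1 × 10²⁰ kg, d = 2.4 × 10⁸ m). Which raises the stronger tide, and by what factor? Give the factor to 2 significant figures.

Tidal stretch scales as M/d³; compute that for each body.
Mimas: (3.7 × 10¹⁹) / (1.9 × 10⁸)³ = 5.394 × 10⁻⁶
Enceladus: (1.1 × 10²⁰) / (2.4 × 10⁸)³ = 7.957 × 10⁻⁶
Ratio (larger/smaller) = 1.5

Enceladus, by a factor of ≈ 1.5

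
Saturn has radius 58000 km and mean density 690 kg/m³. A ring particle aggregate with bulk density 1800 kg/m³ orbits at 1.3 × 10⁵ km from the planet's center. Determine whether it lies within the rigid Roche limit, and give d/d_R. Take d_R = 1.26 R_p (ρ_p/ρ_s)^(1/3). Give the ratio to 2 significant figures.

d_R = 1.26 × (58000 km) × (690/1800)^(1/3) = 53090 km
d/d_R = (1.3 × 10⁵) / (53090) = 2.4
Since d/d_R > 1, the body is outside the Roche limit.

outside; d/d_R ≈ 2.4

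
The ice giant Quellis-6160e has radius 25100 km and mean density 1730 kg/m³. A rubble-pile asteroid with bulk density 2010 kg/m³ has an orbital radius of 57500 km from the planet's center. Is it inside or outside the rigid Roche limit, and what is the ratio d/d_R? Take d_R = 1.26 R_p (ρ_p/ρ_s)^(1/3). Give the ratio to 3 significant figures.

d_R = 1.26 × (25100 km) × (1730/2010)^(1/3) = 30080 km
d/d_R = (57500) / (30080) = 1.91
Since d/d_R > 1, the body is outside the Roche limit.

outside; d/d_R ≈ 1.91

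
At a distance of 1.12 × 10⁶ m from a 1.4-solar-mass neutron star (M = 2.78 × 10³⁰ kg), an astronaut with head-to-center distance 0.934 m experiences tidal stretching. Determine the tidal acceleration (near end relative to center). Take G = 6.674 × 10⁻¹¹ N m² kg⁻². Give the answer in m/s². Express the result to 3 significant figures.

Since r ≪ d, expand the inverse-square field across one radius to get the leading 2GMr/d³ term.
Δg = 2GMr/d³
   = 2 × (6.674 × 10⁻¹¹) × (2.78 × 10³⁰) × (0.934) / (1.12 × 10⁶)³
   = 2.47 × 10² m/s²

2.47 × 10² m/s²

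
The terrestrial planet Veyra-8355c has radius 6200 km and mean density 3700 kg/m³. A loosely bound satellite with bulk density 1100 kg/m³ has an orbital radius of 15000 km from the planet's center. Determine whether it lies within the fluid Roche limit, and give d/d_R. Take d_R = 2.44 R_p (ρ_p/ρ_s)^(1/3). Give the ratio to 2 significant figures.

inside; d/d_R ≈ 0.66

d_R = 2.44 × (6200 km) × (3700/1100)^(1/3) = 22670 km
d/d_R = (15000) / (22670) = 0.66
Since d/d_R < 1, the body is inside the Roche limit.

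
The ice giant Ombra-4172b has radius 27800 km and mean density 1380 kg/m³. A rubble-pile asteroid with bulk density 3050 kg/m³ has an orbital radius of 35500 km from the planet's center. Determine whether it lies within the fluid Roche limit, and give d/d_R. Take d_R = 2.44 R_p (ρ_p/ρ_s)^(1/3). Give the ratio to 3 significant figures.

inside; d/d_R ≈ 0.682

d_R = 2.44 × (27800 km) × (1380/3050)^(1/3) = 52070 km
d/d_R = (35500) / (52070) = 0.682
Since d/d_R < 1, the body is inside the Roche limit.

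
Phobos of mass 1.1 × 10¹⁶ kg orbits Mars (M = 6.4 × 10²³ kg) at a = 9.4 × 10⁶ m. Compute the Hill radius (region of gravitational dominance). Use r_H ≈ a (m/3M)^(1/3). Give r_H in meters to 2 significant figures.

r_H ≈ a (m/3M)^(1/3)
    = (9.4 × 10⁶) × (1.1 × 10¹⁶ / (3 × 6.4 × 10²³))^(1/3)
    = 1.7 × 10⁴ m

1.7 × 10⁴ m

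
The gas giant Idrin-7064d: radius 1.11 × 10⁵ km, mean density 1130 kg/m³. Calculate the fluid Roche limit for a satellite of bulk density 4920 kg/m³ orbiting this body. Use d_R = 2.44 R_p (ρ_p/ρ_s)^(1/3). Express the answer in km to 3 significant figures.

d_R = 2.44 × 1.11 × 10⁵ km × (1130/4920)^(1/3)
    = 1.66 × 10⁵ km

1.66 × 10⁵ km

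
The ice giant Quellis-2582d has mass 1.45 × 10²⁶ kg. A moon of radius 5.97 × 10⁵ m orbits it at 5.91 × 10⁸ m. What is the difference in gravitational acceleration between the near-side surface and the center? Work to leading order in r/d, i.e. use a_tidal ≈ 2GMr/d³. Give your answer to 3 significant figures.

Differencing GM/(d−r)² and GM/d² to first order in r/d gives 2GMr/d³.
Δa = 2GMr/d³
   = 2 × (6.674 × 10⁻¹¹) × (1.45 × 10²⁶) × (5.97 × 10⁵) / (5.91 × 10⁸)³
   = 5.60 × 10⁻⁵ m/s²

5.60 × 10⁻⁵ m/s²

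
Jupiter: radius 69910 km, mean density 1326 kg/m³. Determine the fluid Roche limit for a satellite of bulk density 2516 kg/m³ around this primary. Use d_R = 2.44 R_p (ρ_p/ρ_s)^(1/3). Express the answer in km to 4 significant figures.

1.378 × 10⁵ km

d_R = 2.44 × 69910 km × (1326/2516)^(1/3)
    = 1.378 × 10⁵ km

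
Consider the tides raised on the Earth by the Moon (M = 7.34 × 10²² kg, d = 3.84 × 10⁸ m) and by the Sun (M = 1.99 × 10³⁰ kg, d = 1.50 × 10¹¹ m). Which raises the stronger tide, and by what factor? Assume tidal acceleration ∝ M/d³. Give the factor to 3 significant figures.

The Moon, by a factor of ≈ 2.20

Compare M/d³ for the two perturbers:
The Moon: (7.34 × 10²²) / (3.84 × 10⁸)³ = 1.296 × 10⁻³
The Sun: (1.99 × 10³⁰) / (1.50 × 10¹¹)³ = 5.896 × 10⁻⁴
Ratio (larger/smaller) = 2.20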